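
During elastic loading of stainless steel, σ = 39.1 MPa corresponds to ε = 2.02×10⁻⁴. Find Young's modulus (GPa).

194 GPa

E = σ/ε = 39.1 MPa / 2.02×10⁻⁴ = 193600 MPa = 194 GPa.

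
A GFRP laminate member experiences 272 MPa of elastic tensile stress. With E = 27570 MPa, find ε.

9.87×10⁻³

E = 27570 MPa = 27.57 GPa = 27570 MPa.
ε = σ/E = 272 / 27570 = 9.87×10⁻³.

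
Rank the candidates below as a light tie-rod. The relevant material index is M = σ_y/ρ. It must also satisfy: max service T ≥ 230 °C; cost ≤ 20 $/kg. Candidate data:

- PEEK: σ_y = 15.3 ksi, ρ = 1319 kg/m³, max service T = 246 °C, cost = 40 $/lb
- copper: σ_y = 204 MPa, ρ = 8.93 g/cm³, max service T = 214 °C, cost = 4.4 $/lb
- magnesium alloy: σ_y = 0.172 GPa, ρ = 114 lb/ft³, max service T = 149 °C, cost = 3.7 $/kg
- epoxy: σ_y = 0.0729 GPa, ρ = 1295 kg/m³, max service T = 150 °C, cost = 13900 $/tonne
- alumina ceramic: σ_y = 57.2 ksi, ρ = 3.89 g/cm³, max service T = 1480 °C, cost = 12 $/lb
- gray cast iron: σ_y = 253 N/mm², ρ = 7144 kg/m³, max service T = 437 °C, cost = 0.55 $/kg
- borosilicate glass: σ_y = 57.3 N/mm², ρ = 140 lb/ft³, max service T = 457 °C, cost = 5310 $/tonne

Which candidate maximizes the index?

Screen on constraints: max service T ≥ 230 °C; cost ≤ 20 $/kg. Survivors: gray cast iron, borosilicate glass.
Convert each candidate to consistent units, then evaluate M:
  gray cast iron: σ_y = 253.0 MPa, ρ = 7144 kg/m³
  borosilicate glass: σ_y = 57.30 MPa, ρ = 2243 kg/m³
  gray cast iron: M = 35.4 kN·m/kg
  borosilicate glass: M = 25.6 kN·m/kg
Gray cast iron has the largest M.

gray cast iron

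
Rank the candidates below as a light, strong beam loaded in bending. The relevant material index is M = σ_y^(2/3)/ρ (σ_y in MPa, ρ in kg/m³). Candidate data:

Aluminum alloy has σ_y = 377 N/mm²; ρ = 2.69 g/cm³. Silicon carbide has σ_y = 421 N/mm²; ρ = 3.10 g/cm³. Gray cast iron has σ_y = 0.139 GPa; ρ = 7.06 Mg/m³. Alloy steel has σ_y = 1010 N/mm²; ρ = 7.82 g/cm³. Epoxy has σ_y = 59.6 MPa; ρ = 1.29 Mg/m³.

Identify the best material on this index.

aluminum alloy

Putting every candidate on a common basis:
  aluminum alloy: σ_y = 377.0 MPa, ρ = 2690 kg/m³
  silicon carbide: σ_y = 421.0 MPa, ρ = 3100 kg/m³
  gray cast iron: σ_y = 139.0 MPa, ρ = 7060 kg/m³
  alloy steel: σ_y = 1010 MPa, ρ = 7820 kg/m³
  epoxy: σ_y = 59.60 MPa, ρ = 1290 kg/m³
  aluminum alloy: M = 19.4×10⁻³
  silicon carbide: M = 18.1×10⁻³
  alloy steel: M = 12.9×10⁻³
  epoxy: M = 11.8×10⁻³
  gray cast iron: M = 3.80×10⁻³
Highest index: aluminum alloy.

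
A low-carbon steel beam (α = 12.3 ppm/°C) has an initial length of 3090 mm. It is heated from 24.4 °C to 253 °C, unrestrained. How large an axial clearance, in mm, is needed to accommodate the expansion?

8.69 mm

ΔT = 253 − 24.4 = 228.6 K.
ΔL = α·L₀·ΔT = 12.3×10⁻⁶ × 3090 mm × 228.6 K = 8.69 mm.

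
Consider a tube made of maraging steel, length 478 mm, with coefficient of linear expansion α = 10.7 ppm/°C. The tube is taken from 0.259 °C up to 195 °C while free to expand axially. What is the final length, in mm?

ΔT = 195 − 0.259 = 194.7 K.
ΔL = α·L₀·ΔT = 10.7×10⁻⁶ × 478 mm × 194.7 K = 0.996 mm.
L = L₀ + ΔL = 478 + 0.996 = 479.00 mm.

479.00 mm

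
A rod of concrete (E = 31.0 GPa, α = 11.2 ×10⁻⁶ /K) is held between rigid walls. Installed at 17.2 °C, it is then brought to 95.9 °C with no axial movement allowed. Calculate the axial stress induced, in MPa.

27.3 MPa

ΔT = 78.70 K. Constrained thermal stress σ = E·α·ΔT = 31.00×10³ MPa × 11.2×10⁻⁶ × 78.70 = 27.3 MPa (compressive).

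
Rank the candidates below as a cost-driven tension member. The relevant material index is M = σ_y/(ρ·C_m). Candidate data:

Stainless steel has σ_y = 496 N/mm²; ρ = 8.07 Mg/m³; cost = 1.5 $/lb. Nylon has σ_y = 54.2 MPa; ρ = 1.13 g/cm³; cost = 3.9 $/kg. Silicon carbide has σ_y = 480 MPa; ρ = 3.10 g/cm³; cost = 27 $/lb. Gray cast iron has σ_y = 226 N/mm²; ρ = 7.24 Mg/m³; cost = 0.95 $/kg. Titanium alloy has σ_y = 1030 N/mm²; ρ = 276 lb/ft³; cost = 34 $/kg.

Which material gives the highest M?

gray cast iron

Putting every candidate on a common basis:
  stainless steel: σ_y = 496.0 MPa, ρ = 8070 kg/m³, cost = 3.307 $/kg
  nylon: σ_y = 54.20 MPa, ρ = 1130 kg/m³, cost = 3.900 $/kg
  silicon carbide: σ_y = 480.0 MPa, ρ = 3100 kg/m³, cost = 59.52 $/kg
  gray cast iron: σ_y = 226.0 MPa, ρ = 7240 kg/m³, cost = 0.9500 $/kg
  titanium alloy: σ_y = 1030 MPa, ρ = 4421 kg/m³, cost = 34.00 $/kg
  gray cast iron: M = 32.9 kN·m per $
  stainless steel: M = 18.6 kN·m per $
  nylon: M = 12.3 kN·m per $
  titanium alloy: M = 6.85 kN·m per $
  silicon carbide: M = 2.60 kN·m per $
The maximum is for gray cast iron.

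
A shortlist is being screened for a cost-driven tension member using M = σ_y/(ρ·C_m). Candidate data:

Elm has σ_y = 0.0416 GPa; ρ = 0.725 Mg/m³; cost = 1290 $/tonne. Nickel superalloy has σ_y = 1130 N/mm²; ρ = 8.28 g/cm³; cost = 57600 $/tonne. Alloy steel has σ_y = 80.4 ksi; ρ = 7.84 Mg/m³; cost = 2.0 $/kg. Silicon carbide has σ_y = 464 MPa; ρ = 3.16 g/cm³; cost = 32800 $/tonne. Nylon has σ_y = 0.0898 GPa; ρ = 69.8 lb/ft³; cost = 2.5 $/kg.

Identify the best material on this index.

elm

After converting to SI:
  elm: σ_y = 41.60 MPa, ρ = 725.0 kg/m³, cost = 1.290 $/kg
  nickel superalloy: σ_y = 1130 MPa, ρ = 8280 kg/m³, cost = 57.60 $/kg
  alloy steel: σ_y = 554.3 MPa, ρ = 7840 kg/m³, cost = 2.000 $/kg
  silicon carbide: σ_y = 464.0 MPa, ρ = 3160 kg/m³, cost = 32.80 $/kg
  nylon: σ_y = 89.80 MPa, ρ = 1118 kg/m³, cost = 2.500 $/kg
  elm: M = 44.5 kN·m per $
  alloy steel: M = 35.4 kN·m per $
  nylon: M = 32.1 kN·m per $
  silicon carbide: M = 4.48 kN·m per $
  nickel superalloy: M = 2.37 kN·m per $
The maximum is for elm.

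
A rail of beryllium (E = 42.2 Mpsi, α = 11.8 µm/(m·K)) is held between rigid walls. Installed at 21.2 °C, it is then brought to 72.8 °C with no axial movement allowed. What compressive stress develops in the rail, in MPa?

177 MPa

E = 42.2 Mpsi = 291.0 GPa.
ΔT = 51.60 K. Constrained thermal stress σ = E·α·ΔT = 291.0×10³ MPa × 11.8×10⁻⁶ × 51.60 = 177 MPa (compressive).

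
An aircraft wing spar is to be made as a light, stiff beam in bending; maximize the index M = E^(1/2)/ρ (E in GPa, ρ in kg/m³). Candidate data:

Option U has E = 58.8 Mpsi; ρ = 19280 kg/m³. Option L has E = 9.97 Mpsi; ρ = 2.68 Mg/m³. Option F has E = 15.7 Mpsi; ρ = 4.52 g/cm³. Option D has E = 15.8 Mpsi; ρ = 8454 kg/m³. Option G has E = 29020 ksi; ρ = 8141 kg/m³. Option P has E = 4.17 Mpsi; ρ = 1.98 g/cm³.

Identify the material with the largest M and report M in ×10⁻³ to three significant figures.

In SI units:
  option U: E = 405.4 GPa, ρ = 19280 kg/m³
  option L: E = 68.74 GPa, ρ = 2680 kg/m³
  option F: E = 108.2 GPa, ρ = 4520 kg/m³
  option D: E = 108.9 GPa, ρ = 8454 kg/m³
  option G: E = 200.1 GPa, ρ = 8141 kg/m³
  option P: E = 28.75 GPa, ρ = 1980 kg/m³
  option L: M = 3.09×10⁻³
  option P: M = 2.71×10⁻³
  option F: M = 2.30×10⁻³
  option G: M = 1.74×10⁻³
  option D: M = 1.23×10⁻³
  option U: M = 1.04×10⁻³
Option L ranks first.

option L, M = 3.09×10⁻³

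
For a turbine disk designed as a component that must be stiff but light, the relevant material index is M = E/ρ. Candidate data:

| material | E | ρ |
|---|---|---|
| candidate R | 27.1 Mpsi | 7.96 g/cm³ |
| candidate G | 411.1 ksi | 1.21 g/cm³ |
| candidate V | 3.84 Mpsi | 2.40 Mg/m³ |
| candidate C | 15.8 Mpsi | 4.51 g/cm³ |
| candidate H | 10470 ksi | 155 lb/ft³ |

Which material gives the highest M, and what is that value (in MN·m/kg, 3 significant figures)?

Putting every candidate on a common basis:
  candidate R: E = 186.8 GPa, ρ = 7960 kg/m³
  candidate G: E = 2.834 GPa, ρ = 1210 kg/m³
  candidate V: E = 26.48 GPa, ρ = 2400 kg/m³
  candidate C: E = 108.9 GPa, ρ = 4510 kg/m³
  candidate H: E = 72.19 GPa, ρ = 2483 kg/m³
  candidate H: M = 29.1 MN·m/kg
  candidate C: M = 24.2 MN·m/kg
  candidate R: M = 23.5 MN·m/kg
  candidate V: M = 11.0 MN·m/kg
  candidate G: M = 2.34 MN·m/kg
The maximum is for candidate H.

candidate H, M = 29.1 MN·m/kg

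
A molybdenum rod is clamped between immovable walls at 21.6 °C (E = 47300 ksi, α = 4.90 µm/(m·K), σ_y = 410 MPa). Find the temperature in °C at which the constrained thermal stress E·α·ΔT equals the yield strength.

E = 47300 ksi = 326.1 GPa.
E·α·ΔT = 410.0 MPa ⇒ ΔT = 410.0 / (326.1×10³ × 4.90×10⁻⁶) = 256.6 K.
T = 21.6 + 256.6 = 278.2 °C.

278 °C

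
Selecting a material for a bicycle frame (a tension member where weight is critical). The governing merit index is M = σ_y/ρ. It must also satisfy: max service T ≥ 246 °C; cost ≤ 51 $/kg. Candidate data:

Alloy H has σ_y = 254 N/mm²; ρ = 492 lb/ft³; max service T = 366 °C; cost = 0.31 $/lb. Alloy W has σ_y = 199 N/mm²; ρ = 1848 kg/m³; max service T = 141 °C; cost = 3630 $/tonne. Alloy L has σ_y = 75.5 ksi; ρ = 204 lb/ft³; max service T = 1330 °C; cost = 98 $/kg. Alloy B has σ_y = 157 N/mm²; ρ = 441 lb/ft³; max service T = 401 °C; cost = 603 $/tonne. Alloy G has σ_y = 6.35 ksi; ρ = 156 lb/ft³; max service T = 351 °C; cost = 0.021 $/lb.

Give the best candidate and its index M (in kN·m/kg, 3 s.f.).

alloy H, M = 32.2 kN·m/kg

Screen on constraints: max service T ≥ 246 °C; cost ≤ 51 $/kg. Survivors: alloy H, alloy B, alloy G.
After converting to SI:
  alloy H: σ_y = 254.0 MPa, ρ = 7881 kg/m³
  alloy B: σ_y = 157.0 MPa, ρ = 7064 kg/m³
  alloy G: σ_y = 43.78 MPa, ρ = 2499 kg/m³
  alloy H: M = 32.2 kN·m/kg
  alloy B: M = 22.2 kN·m/kg
  alloy G: M = 17.5 kN·m/kg
Highest index: alloy H.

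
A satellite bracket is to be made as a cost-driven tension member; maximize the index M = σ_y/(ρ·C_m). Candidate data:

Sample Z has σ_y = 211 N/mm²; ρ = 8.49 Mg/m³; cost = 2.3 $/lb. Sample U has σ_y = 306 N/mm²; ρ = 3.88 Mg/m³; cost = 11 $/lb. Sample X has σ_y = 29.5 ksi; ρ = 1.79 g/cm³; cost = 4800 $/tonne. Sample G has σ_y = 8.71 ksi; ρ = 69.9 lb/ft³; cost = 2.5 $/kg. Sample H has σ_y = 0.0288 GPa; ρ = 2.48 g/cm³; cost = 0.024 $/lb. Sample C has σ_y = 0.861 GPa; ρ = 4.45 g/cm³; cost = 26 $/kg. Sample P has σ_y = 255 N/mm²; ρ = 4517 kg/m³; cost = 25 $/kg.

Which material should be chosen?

After converting to SI:
  sample Z: σ_y = 211.0 MPa, ρ = 8490 kg/m³, cost = 5.071 $/kg
  sample U: σ_y = 306.0 MPa, ρ = 3880 kg/m³, cost = 24.25 $/kg
  sample X: σ_y = 203.4 MPa, ρ = 1790 kg/m³, cost = 4.800 $/kg
  sample G: σ_y = 60.05 MPa, ρ = 1120 kg/m³, cost = 2.500 $/kg
  sample H: σ_y = 28.80 MPa, ρ = 2480 kg/m³, cost = 0.05291 $/kg
  sample C: σ_y = 861.0 MPa, ρ = 4450 kg/m³, cost = 26.00 $/kg
  sample P: σ_y = 255.0 MPa, ρ = 4517 kg/m³, cost = 25.00 $/kg
  sample H: M = 219 kN·m per $
  sample X: M = 23.7 kN·m per $
  sample G: M = 21.5 kN·m per $
  sample C: M = 7.44 kN·m per $
  sample Z: M = 4.90 kN·m per $
  sample U: M = 3.25 kN·m per $
  sample P: M = 2.26 kN·m per $
The maximum is for sample H.

sample H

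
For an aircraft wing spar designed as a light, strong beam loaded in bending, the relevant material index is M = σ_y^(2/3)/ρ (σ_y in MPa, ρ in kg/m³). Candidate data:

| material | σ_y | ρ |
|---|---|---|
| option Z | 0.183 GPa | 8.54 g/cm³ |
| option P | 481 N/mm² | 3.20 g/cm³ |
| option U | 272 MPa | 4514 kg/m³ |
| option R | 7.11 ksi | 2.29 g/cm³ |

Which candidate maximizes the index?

Putting every candidate on a common basis:
  option Z: σ_y = 183.0 MPa, ρ = 8540 kg/m³
  option P: σ_y = 481.0 MPa, ρ = 3200 kg/m³
  option U: σ_y = 272.0 MPa, ρ = 4514 kg/m³
  option R: σ_y = 49.02 MPa, ρ = 2290 kg/m³
  option P: M = 19.2×10⁻³
  option U: M = 9.30×10⁻³
  option R: M = 5.85×10⁻³
  option Z: M = 3.77×10⁻³
Option P ranks first.

option P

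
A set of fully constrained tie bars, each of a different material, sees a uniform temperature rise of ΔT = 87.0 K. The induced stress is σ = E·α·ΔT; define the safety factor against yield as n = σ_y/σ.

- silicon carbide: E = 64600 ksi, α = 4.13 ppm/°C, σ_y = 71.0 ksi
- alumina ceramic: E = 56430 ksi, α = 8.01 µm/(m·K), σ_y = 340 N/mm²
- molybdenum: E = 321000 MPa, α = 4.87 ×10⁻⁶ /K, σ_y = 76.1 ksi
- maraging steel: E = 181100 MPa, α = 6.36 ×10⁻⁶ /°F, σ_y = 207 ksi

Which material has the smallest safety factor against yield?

alumina ceramic

Converting E to GPa, α to ×10⁻⁶/K, σ_y to MPa, then σ and n for each:
  silicon carbide: E = 445.4, α = 4.13, σ_y = 489.5 → σ = 160 MPa, n = 3.06
  alumina ceramic: E = 389.1, α = 8.01, σ_y = 340.0 → σ = 271 MPa, n = 1.25
  molybdenum: E = 321.0, α = 4.87, σ_y = 524.7 → σ = 136 MPa, n = 3.86
  maraging steel: E = 181.1, α = 11.4, σ_y = 1427 → σ = 180 MPa, n = 7.91
The minimum is alumina ceramic at n = 1.25.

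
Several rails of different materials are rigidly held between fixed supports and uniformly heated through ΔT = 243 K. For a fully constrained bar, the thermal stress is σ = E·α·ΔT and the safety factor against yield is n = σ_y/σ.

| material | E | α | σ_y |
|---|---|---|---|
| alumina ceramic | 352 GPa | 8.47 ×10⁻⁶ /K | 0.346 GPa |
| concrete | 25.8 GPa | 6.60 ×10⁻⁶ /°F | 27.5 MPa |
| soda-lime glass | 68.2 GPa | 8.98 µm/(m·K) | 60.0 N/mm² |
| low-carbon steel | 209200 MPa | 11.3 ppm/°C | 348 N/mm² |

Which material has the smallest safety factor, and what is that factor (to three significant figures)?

concrete, n = 0.369

Converting E to GPa, α to ×10⁻⁶/K, σ_y to MPa, then σ and n for each:
  alumina ceramic: E = 352.0, α = 8.47, σ_y = 346.0 → σ = 724 MPa, n = 0.478
  concrete: E = 25.80, α = 11.9, σ_y = 27.50 → σ = 74.5 MPa, n = 0.369
  soda-lime glass: E = 68.20, α = 8.98, σ_y = 60.00 → σ = 149 MPa, n = 0.403
  low-carbon steel: E = 209.2, α = 11.3, σ_y = 348.0 → σ = 574 MPa, n = 0.606
The minimum is concrete at n = 0.369.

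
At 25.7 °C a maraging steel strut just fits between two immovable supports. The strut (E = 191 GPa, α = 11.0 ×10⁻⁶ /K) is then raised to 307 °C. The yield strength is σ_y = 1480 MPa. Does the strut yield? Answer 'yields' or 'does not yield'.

does not yield

ΔT = 281.3 K. Constrained thermal stress σ = E·α·ΔT = 191.0×10³ MPa × 11.0×10⁻⁶ × 281.3 = 591 MPa (compressive).
Compare to σ_y = 1480 MPa: σ < σ_y, so it does not yield.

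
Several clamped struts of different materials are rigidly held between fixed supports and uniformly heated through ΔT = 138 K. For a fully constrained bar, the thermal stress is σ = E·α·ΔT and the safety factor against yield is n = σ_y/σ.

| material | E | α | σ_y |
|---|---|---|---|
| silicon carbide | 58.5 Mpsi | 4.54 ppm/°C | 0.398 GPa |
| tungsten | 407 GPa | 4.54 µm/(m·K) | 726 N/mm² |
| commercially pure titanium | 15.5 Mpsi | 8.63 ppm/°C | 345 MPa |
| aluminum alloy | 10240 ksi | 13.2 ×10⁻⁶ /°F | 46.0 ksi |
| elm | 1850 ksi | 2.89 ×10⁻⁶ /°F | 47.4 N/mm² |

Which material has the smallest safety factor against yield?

With everything in SI (GPa, ×10⁻⁶/K, MPa):
  silicon carbide: E = 403.3, α = 4.54, σ_y = 398.0 → σ = 253 MPa, n = 1.57
  tungsten: E = 407.0, α = 4.54, σ_y = 726.0 → σ = 255 MPa, n = 2.85
  commercially pure titanium: E = 106.9, α = 8.63, σ_y = 345.0 → σ = 127 MPa, n = 2.71
  aluminum alloy: E = 70.60, α = 23.8, σ_y = 317.2 → σ = 231 MPa, n = 1.37
  elm: E = 12.76, α = 5.20, σ_y = 47.40 → σ = 9.16 MPa, n = 5.18
Aluminum alloy has the lowest safety factor, n = 1.37.

aluminum alloy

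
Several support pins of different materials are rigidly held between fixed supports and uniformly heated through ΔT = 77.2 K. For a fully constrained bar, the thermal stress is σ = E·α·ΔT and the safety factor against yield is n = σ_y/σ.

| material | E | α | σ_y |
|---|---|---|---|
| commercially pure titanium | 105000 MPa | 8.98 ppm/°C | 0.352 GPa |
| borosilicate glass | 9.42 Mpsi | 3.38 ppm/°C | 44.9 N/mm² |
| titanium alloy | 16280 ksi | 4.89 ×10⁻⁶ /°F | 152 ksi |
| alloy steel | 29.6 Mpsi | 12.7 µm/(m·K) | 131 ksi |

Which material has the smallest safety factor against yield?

Converting E to GPa, α to ×10⁻⁶/K, σ_y to MPa, then σ and n for each:
  commercially pure titanium: E = 105.0, α = 8.98, σ_y = 352.0 → σ = 72.8 MPa, n = 4.84
  borosilicate glass: E = 64.95, α = 3.38, σ_y = 44.90 → σ = 16.9 MPa, n = 2.65
  titanium alloy: E = 112.2, α = 8.80, σ_y = 1048 → σ = 76.3 MPa, n = 13.7
  alloy steel: E = 204.1, α = 12.7, σ_y = 903.2 → σ = 200 MPa, n = 4.51
Borosilicate glass has the lowest safety factor, n = 2.65.

borosilicate glass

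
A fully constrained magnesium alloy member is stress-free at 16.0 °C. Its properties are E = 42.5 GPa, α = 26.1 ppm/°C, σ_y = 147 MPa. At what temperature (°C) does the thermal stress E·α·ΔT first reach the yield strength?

149 °C

E·α·ΔT = 147.0 MPa ⇒ ΔT = 147.0 / (42.50×10³ × 26.1×10⁻⁶) = 132.5 K.
T = 16.0 + 132.5 = 148.5 °C.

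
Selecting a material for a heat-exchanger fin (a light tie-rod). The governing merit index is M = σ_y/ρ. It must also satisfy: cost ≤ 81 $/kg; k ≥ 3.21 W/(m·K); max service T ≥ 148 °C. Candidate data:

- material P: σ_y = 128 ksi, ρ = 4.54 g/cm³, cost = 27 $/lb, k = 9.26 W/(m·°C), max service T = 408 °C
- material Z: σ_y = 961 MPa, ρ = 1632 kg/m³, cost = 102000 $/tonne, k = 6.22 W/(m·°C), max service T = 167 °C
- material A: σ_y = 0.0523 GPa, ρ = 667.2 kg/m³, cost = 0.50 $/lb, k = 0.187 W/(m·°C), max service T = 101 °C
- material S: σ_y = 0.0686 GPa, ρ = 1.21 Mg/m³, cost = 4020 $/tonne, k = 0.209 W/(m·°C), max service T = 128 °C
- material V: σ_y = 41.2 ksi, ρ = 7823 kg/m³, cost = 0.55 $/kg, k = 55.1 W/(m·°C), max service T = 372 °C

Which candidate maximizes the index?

Screen on constraints: cost ≤ 81 $/kg; k ≥ 3.21 W/(m·K); max service T ≥ 148 °C. Survivors: material P, material V.
Convert each candidate to consistent units, then evaluate M:
  material P: σ_y = 882.5 MPa, ρ = 4540 kg/m³
  material V: σ_y = 284.1 MPa, ρ = 7823 kg/m³
  material P: M = 194 kN·m/kg
  material V: M = 36.3 kN·m/kg
Material P ranks first.

material P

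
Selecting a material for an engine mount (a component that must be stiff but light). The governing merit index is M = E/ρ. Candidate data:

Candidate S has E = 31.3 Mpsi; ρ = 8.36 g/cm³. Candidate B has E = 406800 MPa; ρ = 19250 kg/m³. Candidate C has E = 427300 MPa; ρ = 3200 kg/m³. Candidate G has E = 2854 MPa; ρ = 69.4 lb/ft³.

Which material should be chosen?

In SI units:
  candidate S: E = 215.8 GPa, ρ = 8360 kg/m³
  candidate B: E = 406.8 GPa, ρ = 19250 kg/m³
  candidate C: E = 427.3 GPa, ρ = 3200 kg/m³
  candidate G: E = 2.854 GPa, ρ = 1112 kg/m³
  candidate C: M = 134 MN·m/kg
  candidate S: M = 25.8 MN·m/kg
  candidate B: M = 21.1 MN·m/kg
  candidate G: M = 2.57 MN·m/kg
Candidate C has the largest M.

candidate C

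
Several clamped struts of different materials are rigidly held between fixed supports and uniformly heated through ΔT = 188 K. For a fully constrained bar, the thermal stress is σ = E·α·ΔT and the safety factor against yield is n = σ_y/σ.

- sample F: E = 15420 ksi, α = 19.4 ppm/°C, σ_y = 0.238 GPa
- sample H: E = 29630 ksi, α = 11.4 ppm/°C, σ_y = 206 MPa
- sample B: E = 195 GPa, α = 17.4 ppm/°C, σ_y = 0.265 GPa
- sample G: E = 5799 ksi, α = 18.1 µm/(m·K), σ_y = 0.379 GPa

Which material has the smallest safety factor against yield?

Per material, after unit conversion:
  sample F: E = 106.3, α = 19.4, σ_y = 238.0 → σ = 388 MPa, n = 0.614
  sample H: E = 204.3, α = 11.4, σ_y = 206.0 → σ = 438 MPa, n = 0.470
  sample B: E = 195.0, α = 17.4, σ_y = 265.0 → σ = 638 MPa, n = 0.415
  sample G: E = 39.98, α = 18.1, σ_y = 379.0 → σ = 136 MPa, n = 2.79
The minimum is sample B at n = 0.415.

sample B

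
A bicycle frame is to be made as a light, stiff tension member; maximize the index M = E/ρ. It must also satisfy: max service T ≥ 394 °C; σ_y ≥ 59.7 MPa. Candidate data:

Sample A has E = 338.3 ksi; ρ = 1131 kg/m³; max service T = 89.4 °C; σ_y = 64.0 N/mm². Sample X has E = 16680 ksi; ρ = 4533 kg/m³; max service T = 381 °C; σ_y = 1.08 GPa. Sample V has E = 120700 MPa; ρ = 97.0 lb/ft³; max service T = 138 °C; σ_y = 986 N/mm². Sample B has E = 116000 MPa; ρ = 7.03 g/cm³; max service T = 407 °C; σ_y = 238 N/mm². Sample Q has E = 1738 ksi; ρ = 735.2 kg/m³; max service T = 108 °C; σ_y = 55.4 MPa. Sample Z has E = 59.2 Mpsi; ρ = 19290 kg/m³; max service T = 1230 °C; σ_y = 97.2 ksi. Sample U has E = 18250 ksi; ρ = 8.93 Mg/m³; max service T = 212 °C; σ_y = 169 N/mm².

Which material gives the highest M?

Screen on constraints: max service T ≥ 394 °C; σ_y ≥ 59.7 MPa. Survivors: sample B, sample Z.
Convert each candidate to consistent units, then evaluate M:
  sample B: E = 116.0 GPa, ρ = 7030 kg/m³
  sample Z: E = 408.2 GPa, ρ = 19290 kg/m³
  sample Z: M = 21.2 MN·m/kg
  sample B: M = 16.5 MN·m/kg
Sample Z ranks first.

sample Z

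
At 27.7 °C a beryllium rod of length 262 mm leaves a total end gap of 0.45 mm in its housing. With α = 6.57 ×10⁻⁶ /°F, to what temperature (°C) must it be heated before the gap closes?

α = 6.57×10⁻⁶/°F × 9/5 = 11.8×10⁻⁶/K.
α·L₀·ΔT = 0.45 mm ⇒ ΔT = 0.45 / (11.8×10⁻⁶ × 262.0) = 145.2 K.
T = 27.7 + 145.2 = 172.9 °C.

173 °C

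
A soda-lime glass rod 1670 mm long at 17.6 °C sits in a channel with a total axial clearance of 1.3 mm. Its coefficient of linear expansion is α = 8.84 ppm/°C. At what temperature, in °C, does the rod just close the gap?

106 °C

α·L₀·ΔT = 1.3 mm ⇒ ΔT = 1.3 / (8.84×10⁻⁶ × 1670.0) = 88.06 K.
T = 17.6 + 88.06 = 105.7 °C.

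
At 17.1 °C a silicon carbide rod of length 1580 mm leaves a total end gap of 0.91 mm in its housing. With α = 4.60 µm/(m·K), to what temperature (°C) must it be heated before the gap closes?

142 °C

α·L₀·ΔT = 0.91 mm ⇒ ΔT = 0.91 / (4.60×10⁻⁶ × 1580.0) = 125.2 K.
T = 17.1 + 125.2 = 142.3 °C.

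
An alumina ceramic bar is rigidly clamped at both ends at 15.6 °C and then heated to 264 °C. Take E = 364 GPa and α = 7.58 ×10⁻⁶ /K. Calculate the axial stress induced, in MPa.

ΔT = 248.4 K. Constrained thermal stress σ = E·α·ΔT = 364.0×10³ MPa × 7.58×10⁻⁶ × 248.4 = 685 MPa (compressive).

685 MPa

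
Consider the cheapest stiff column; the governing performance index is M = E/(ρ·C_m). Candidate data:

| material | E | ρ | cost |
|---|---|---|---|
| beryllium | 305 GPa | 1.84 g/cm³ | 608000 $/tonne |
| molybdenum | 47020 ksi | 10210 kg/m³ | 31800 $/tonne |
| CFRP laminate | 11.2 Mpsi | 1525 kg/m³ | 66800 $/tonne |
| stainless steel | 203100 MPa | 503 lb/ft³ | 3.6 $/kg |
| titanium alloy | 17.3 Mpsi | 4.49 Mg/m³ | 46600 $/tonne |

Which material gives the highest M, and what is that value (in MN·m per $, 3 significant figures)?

stainless steel, M = 7.00 MN·m per $

After converting to SI:
  beryllium: E = 305.0 GPa, ρ = 1840 kg/m³, cost = 608.0 $/kg
  molybdenum: E = 324.2 GPa, ρ = 10210 kg/m³, cost = 31.80 $/kg
  CFRP laminate: E = 77.22 GPa, ρ = 1525 kg/m³, cost = 66.80 $/kg
  stainless steel: E = 203.1 GPa, ρ = 8057 kg/m³, cost = 3.600 $/kg
  titanium alloy: E = 119.3 GPa, ρ = 4490 kg/m³, cost = 46.60 $/kg
  stainless steel: M = 7.00 MN·m per $
  molybdenum: M = 0.999 MN·m per $
  CFRP laminate: M = 0.758 MN·m per $
  titanium alloy: M = 0.570 MN·m per $
  beryllium: M = 0.273 MN·m per $
Highest index: stainless steel.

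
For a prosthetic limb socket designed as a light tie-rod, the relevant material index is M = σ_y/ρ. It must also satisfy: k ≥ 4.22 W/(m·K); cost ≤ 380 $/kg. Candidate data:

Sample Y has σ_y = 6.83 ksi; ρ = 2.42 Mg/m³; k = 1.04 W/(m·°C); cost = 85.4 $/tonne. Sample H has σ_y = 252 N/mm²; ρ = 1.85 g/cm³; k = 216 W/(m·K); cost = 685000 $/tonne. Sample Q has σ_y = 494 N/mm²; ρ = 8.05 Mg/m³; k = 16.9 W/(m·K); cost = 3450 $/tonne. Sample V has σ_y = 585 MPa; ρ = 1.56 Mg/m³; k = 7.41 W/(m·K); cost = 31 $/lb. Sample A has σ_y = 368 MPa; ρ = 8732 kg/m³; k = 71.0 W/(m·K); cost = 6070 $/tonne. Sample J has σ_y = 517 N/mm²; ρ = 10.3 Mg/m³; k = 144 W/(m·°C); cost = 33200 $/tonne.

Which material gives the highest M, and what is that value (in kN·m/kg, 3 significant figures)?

Screen on constraints: k ≥ 4.22 W/(m·K); cost ≤ 380 $/kg. Survivors: sample Q, sample V, sample A, sample J.
Putting every candidate on a common basis:
  sample Q: σ_y = 494.0 MPa, ρ = 8050 kg/m³
  sample V: σ_y = 585.0 MPa, ρ = 1560 kg/m³
  sample A: σ_y = 368.0 MPa, ρ = 8732 kg/m³
  sample J: σ_y = 517.0 MPa, ρ = 10300 kg/m³
  sample V: M = 375 kN·m/kg
  sample Q: M = 61.4 kN·m/kg
  sample J: M = 50.2 kN·m/kg
  sample A: M = 42.1 kN·m/kg
Sample V has the largest M.

sample V, M = 375 kN·m/kg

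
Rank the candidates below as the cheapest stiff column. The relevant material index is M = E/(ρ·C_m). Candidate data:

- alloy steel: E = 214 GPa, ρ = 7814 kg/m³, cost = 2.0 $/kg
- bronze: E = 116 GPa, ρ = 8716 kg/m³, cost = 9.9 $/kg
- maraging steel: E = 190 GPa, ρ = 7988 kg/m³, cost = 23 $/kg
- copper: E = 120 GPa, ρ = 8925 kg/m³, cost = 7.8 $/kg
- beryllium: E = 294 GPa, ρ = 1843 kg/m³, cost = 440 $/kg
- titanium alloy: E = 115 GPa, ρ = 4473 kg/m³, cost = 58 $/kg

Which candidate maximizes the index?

Per-candidate index values:
  alloy steel: M = 13.7 MN·m per $
  copper: M = 1.72 MN·m per $
  bronze: M = 1.34 MN·m per $
  maraging steel: M = 1.03 MN·m per $
  titanium alloy: M = 0.443 MN·m per $
  beryllium: M = 0.363 MN·m per $
The maximum is for alloy steel.

alloy steel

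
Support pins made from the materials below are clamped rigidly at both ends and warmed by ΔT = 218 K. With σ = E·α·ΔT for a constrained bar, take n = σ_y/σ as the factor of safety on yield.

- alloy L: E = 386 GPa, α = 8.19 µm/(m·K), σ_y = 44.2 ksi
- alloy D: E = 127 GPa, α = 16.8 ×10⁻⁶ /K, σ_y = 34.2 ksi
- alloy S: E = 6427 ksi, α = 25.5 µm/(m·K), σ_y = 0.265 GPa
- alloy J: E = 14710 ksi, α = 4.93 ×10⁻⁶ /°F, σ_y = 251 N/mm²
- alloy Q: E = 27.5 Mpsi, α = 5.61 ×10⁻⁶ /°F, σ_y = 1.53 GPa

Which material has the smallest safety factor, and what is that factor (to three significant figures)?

alloy L, n = 0.442

With everything in SI (GPa, ×10⁻⁶/K, MPa):
  alloy L: E = 386.0, α = 8.19, σ_y = 304.7 → σ = 689 MPa, n = 0.442
  alloy D: E = 127.0, α = 16.8, σ_y = 235.8 → σ = 465 MPa, n = 0.507
  alloy S: E = 44.31, α = 25.5, σ_y = 265.0 → σ = 246 MPa, n = 1.08
  alloy J: E = 101.4, α = 8.87, σ_y = 251.0 → σ = 196 MPa, n = 1.28
  alloy Q: E = 189.6, α = 10.1, σ_y = 1530 → σ = 417 MPa, n = 3.67
Alloy L has the lowest safety factor, n = 0.442.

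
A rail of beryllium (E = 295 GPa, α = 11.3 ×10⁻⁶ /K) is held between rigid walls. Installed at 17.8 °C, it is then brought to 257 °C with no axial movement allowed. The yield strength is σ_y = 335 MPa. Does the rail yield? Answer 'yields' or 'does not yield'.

ΔT = 239.2 K. Constrained thermal stress σ = E·α·ΔT = 295.0×10³ MPa × 11.3×10⁻⁶ × 239.2 = 797 MPa (compressive).
Compare to σ_y = 335 MPa: σ ≥ σ_y, so it yields.

yields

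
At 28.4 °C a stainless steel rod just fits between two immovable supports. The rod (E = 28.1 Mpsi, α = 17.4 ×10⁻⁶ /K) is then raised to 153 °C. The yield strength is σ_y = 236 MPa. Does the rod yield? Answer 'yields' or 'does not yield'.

E = 28.1 Mpsi = 193.7 GPa.
ΔT = 124.6 K. Constrained thermal stress σ = E·α·ΔT = 193.7×10³ MPa × 17.4×10⁻⁶ × 124.6 = 420 MPa (compressive).
Compare to σ_y = 236 MPa: σ ≥ σ_y, so it yields.

yields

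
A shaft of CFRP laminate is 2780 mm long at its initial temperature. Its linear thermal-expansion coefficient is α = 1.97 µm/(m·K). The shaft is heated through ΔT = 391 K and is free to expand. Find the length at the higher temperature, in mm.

2782.1 mm

ΔL = α·L₀·ΔT = 1.97×10⁻⁶ × 2780 mm × 391.0 K = 2.14 mm.
L = L₀ + ΔL = 2780 + 2.14 = 2782.1 mm.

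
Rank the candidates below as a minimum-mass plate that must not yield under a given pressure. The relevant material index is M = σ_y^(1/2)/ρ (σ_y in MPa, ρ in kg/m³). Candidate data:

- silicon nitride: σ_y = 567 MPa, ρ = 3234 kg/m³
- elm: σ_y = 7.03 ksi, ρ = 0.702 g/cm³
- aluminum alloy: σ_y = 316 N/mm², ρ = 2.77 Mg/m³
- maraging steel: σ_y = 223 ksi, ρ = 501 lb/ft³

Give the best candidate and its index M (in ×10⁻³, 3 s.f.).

elm, M = 9.92×10⁻³

After converting to SI:
  silicon nitride: σ_y = 567.0 MPa, ρ = 3234 kg/m³
  elm: σ_y = 48.47 MPa, ρ = 702.0 kg/m³
  aluminum alloy: σ_y = 316.0 MPa, ρ = 2770 kg/m³
  maraging steel: σ_y = 1538 MPa, ρ = 8025 kg/m³
  elm: M = 9.92×10⁻³
  silicon nitride: M = 7.36×10⁻³
  aluminum alloy: M = 6.42×10⁻³
  maraging steel: M = 4.89×10⁻³
Elm ranks first.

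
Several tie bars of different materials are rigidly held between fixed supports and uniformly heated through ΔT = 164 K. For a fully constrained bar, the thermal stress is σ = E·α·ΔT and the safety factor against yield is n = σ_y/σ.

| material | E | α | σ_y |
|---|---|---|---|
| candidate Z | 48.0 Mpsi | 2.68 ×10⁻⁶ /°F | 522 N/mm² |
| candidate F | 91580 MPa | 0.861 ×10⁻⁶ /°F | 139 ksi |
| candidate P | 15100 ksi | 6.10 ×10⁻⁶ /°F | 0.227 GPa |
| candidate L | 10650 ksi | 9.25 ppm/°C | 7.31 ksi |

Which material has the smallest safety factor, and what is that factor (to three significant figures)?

candidate L, n = 0.452

In consistent units (E in GPa, α in ×10⁻⁶/K, σ_y in MPa):
  candidate Z: E = 330.9, α = 4.82, σ_y = 522.0 → σ = 262 MPa, n = 1.99
  candidate F: E = 91.58, α = 1.55, σ_y = 958.4 → σ = 23.3 MPa, n = 41.2
  candidate P: E = 104.1, α = 11.0, σ_y = 227.0 → σ = 187 MPa, n = 1.21
  candidate L: E = 73.43, α = 9.25, σ_y = 50.40 → σ = 111 MPa, n = 0.452
Smallest n: candidate L with n = 0.452.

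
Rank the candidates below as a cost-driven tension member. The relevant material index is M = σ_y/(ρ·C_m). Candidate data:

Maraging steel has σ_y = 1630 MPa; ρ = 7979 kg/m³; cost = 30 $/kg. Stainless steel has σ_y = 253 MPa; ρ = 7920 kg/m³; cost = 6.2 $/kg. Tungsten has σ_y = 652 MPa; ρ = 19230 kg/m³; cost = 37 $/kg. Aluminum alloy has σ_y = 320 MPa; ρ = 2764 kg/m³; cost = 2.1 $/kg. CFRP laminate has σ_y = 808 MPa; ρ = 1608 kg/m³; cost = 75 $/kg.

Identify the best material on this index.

aluminum alloy

Per-candidate index values:
  aluminum alloy: M = 55.1 kN·m per $
  maraging steel: M = 6.81 kN·m per $
  CFRP laminate: M = 6.70 kN·m per $
  stainless steel: M = 5.15 kN·m per $
  tungsten: M = 0.916 kN·m per $
Aluminum alloy ranks first.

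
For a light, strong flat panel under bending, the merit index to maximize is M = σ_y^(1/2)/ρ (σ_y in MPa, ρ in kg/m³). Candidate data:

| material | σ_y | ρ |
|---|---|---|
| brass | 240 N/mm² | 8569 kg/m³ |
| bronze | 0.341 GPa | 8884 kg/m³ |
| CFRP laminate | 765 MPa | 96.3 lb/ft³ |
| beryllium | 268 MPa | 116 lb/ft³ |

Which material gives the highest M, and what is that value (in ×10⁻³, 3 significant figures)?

After converting to SI:
  brass: σ_y = 240.0 MPa, ρ = 8569 kg/m³
  bronze: σ_y = 341.0 MPa, ρ = 8884 kg/m³
  CFRP laminate: σ_y = 765.0 MPa, ρ = 1543 kg/m³
  beryllium: σ_y = 268.0 MPa, ρ = 1858 kg/m³
  CFRP laminate: M = 17.9×10⁻³
  beryllium: M = 8.81×10⁻³
  bronze: M = 2.08×10⁻³
  brass: M = 1.81×10⁻³
Highest index: CFRP laminate.

CFRP laminate, M = 17.9×10⁻³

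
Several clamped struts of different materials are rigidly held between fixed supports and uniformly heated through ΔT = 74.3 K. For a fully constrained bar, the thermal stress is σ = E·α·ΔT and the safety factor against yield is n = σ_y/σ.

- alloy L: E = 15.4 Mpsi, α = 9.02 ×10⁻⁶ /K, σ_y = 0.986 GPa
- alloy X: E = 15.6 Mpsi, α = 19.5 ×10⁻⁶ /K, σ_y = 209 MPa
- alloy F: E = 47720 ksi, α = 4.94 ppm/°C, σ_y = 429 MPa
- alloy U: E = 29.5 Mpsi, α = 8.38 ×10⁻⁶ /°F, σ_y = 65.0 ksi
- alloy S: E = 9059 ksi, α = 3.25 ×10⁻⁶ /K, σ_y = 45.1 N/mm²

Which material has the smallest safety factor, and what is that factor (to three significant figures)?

alloy X, n = 1.34

With everything in SI (GPa, ×10⁻⁶/K, MPa):
  alloy L: E = 106.2, α = 9.02, σ_y = 986.0 → σ = 71.2 MPa, n = 13.9
  alloy X: E = 107.6, α = 19.5, σ_y = 209.0 → σ = 156 MPa, n = 1.34
  alloy F: E = 329.0, α = 4.94, σ_y = 429.0 → σ = 121 MPa, n = 3.55
  alloy U: E = 203.4, α = 15.1, σ_y = 448.2 → σ = 228 MPa, n = 1.97
  alloy S: E = 62.46, α = 3.25, σ_y = 45.10 → σ = 15.1 MPa, n = 2.99
The minimum is alloy X at n = 1.34.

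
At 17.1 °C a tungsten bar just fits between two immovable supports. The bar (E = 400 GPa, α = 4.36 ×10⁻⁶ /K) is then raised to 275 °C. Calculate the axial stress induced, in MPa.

ΔT = 257.9 K. Constrained thermal stress σ = E·α·ΔT = 400.0×10³ MPa × 4.36×10⁻⁶ × 257.9 = 450 MPa (compressive).

450 MPa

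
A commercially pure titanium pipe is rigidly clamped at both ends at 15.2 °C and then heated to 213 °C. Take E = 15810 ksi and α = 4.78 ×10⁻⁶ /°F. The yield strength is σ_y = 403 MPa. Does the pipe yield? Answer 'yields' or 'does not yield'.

does not yield

E = 15810 ksi = 109.0 GPa.
α = 4.78×10⁻⁶/°F × 9/5 = 8.60×10⁻⁶/K.
ΔT = 197.8 K. Constrained thermal stress σ = E·α·ΔT = 109.0×10³ MPa × 8.60×10⁻⁶ × 197.8 = 186 MPa (compressive).
Compare to σ_y = 403 MPa: σ < σ_y, so it does not yield.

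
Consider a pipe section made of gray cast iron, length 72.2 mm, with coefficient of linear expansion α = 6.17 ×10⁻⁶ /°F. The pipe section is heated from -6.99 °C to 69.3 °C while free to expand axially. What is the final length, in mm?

Convert α: 6.17×10⁻⁶/°F × (9/5) = 11.1×10⁻⁶/K.
ΔT = 69.3 − (-6.99) = 76.29 K.
ΔL = α·L₀·ΔT = 11.1×10⁻⁶ × 72.2 mm × 76.29 K = 0.0612 mm.
L = L₀ + ΔL = 72.2 + 0.0612 = 72.261 mm.

72.261 mm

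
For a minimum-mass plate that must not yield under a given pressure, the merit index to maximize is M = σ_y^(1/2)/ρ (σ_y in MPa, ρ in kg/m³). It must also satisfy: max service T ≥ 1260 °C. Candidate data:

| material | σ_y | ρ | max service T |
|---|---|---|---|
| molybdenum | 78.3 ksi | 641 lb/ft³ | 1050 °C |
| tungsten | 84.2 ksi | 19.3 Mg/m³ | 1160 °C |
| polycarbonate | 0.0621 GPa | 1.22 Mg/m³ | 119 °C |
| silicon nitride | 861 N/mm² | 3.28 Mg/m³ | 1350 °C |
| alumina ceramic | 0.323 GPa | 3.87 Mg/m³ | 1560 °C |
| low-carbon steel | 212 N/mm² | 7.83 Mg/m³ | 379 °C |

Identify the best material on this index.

Screen on constraints: max service T ≥ 1260 °C. Survivors: silicon nitride, alumina ceramic.
After converting to SI:
  silicon nitride: σ_y = 861.0 MPa, ρ = 3280 kg/m³
  alumina ceramic: σ_y = 323.0 MPa, ρ = 3870 kg/m³
  silicon nitride: M = 8.95×10⁻³
  alumina ceramic: M = 4.64×10⁻³
Highest index: silicon nitride.

silicon nitride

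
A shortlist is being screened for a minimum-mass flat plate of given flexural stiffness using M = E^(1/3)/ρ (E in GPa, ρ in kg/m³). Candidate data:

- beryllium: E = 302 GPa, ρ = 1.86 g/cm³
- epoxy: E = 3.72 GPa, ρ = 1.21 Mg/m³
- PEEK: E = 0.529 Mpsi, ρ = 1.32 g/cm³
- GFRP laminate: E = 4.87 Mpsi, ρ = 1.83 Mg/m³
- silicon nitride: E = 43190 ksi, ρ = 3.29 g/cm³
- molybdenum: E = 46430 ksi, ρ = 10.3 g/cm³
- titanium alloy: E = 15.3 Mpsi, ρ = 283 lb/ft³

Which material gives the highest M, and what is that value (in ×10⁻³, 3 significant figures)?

After converting to SI:
  beryllium: E = 302.0 GPa, ρ = 1860 kg/m³
  epoxy: E = 3.720 GPa, ρ = 1210 kg/m³
  PEEK: E = 3.647 GPa, ρ = 1320 kg/m³
  GFRP laminate: E = 33.58 GPa, ρ = 1830 kg/m³
  silicon nitride: E = 297.8 GPa, ρ = 3290 kg/m³
  molybdenum: E = 320.1 GPa, ρ = 10300 kg/m³
  titanium alloy: E = 105.5 GPa, ρ = 4533 kg/m³
  beryllium: M = 3.61×10⁻³
  silicon nitride: M = 2.03×10⁻³
  GFRP laminate: M = 1.76×10⁻³
  epoxy: M = 1.28×10⁻³
  PEEK: M = 1.17×10⁻³
  titanium alloy: M = 1.04×10⁻³
  molybdenum: M = 0.664×10⁻³
Beryllium ranks first.

beryllium, M = 3.61×10⁻³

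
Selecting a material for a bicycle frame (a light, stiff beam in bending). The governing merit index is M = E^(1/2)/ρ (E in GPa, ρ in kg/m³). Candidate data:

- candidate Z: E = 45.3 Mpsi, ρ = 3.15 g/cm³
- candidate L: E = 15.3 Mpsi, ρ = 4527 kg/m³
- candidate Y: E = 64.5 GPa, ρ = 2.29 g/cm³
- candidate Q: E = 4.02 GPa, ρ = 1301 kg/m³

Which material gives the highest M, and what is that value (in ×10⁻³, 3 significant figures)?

After converting to SI:
  candidate Z: E = 312.3 GPa, ρ = 3150 kg/m³
  candidate L: E = 105.5 GPa, ρ = 4527 kg/m³
  candidate Y: E = 64.50 GPa, ρ = 2290 kg/m³
  candidate Q: E = 4.020 GPa, ρ = 1301 kg/m³
  candidate Z: M = 5.61×10⁻³
  candidate Y: M = 3.51×10⁻³
  candidate L: M = 2.27×10⁻³
  candidate Q: M = 1.54×10⁻³
Highest index: candidate Z.

candidate Z, M = 5.61×10⁻³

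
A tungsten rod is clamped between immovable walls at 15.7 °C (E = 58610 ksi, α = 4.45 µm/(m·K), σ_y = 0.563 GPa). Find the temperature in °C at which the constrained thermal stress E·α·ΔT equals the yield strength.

329 °C

E = 58610 ksi = 404.1 GPa.
σ_y = 0.563 GPa = 563.0 MPa.
E·α·ΔT = 563.0 MPa ⇒ ΔT = 563.0 / (404.1×10³ × 4.45×10⁻⁶) = 313.1 K.
T = 15.7 + 313.1 = 328.8 °C.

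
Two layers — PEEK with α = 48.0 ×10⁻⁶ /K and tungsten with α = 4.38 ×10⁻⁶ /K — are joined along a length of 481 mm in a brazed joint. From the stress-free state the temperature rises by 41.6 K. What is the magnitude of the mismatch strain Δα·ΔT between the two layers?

1.81×10⁻³

Δα = |48.0 − 4.38|×10⁻⁶/K = 43.6×10⁻⁶/K.
Mismatch strain = Δα·ΔT = 43.6×10⁻⁶ × 41.6 = 1.81×10⁻³.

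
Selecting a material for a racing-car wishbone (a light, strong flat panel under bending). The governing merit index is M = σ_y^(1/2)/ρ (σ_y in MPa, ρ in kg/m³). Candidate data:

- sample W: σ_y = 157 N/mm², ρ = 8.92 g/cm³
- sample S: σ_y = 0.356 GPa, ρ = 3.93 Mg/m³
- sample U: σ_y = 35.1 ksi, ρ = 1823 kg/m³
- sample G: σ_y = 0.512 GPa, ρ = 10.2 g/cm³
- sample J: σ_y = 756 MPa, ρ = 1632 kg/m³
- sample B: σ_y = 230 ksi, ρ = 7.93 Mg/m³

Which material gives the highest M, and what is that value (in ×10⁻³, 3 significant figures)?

Normalizing units and computing the index:
  sample W: σ_y = 157.0 MPa, ρ = 8920 kg/m³
  sample S: σ_y = 356.0 MPa, ρ = 3930 kg/m³
  sample U: σ_y = 242.0 MPa, ρ = 1823 kg/m³
  sample G: σ_y = 512.0 MPa, ρ = 10200 kg/m³
  sample J: σ_y = 756.0 MPa, ρ = 1632 kg/m³
  sample B: σ_y = 1586 MPa, ρ = 7930 kg/m³
  sample J: M = 16.8×10⁻³
  sample U: M = 8.53×10⁻³
  sample B: M = 5.02×10⁻³
  sample S: M = 4.80×10⁻³
  sample G: M = 2.22×10⁻³
  sample W: M = 1.40×10⁻³
Sample J ranks first.

sample J, M = 16.8×10⁻³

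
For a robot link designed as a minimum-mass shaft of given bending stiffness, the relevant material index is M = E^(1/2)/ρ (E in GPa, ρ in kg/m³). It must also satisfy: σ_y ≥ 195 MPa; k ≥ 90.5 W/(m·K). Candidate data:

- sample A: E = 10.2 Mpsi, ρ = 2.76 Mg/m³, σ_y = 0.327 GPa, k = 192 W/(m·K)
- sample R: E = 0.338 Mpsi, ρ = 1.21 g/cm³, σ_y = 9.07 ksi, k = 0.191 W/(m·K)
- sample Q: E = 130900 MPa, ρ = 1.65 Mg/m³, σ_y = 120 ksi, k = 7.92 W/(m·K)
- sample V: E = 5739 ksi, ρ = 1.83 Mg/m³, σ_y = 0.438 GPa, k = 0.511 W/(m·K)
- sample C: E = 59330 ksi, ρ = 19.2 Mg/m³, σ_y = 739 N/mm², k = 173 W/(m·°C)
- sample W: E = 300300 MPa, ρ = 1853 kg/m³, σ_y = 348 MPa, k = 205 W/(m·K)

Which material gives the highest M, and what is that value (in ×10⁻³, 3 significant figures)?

sample W, M = 9.35×10⁻³

Screen on constraints: σ_y ≥ 195 MPa; k ≥ 90.5 W/(m·K). Survivors: sample A, sample C, sample W.
After converting to SI:
  sample A: E = 70.33 GPa, ρ = 2760 kg/m³
  sample C: E = 409.1 GPa, ρ = 19200 kg/m³
  sample W: E = 300.3 GPa, ρ = 1853 kg/m³
  sample W: M = 9.35×10⁻³
  sample A: M = 3.04×10⁻³
  sample C: M = 1.05×10⁻³
The maximum is for sample W.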